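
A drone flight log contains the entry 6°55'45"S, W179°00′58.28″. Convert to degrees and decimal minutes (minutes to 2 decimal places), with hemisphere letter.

φ: seconds/60 = 0.75000; minutes = 55 + 0.75000 = 55.7500
Lon: 0 + 58.28/60 = 0.9713′

6° 55.75′ S, 179° 0.97′ W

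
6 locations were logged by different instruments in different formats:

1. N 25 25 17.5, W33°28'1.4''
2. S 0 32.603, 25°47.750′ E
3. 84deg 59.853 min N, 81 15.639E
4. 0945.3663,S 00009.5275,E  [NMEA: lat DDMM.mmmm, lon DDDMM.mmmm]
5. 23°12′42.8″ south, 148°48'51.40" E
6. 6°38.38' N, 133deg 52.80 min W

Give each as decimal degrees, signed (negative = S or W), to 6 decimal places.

Point 1:
  Latitude: 25° + 25/60 + 17.5/3600 = 25 + 0.416667 + 0.004861 = 25.4215278
  N → positive
  Longitude: 33° + 28/60 + 1.4/3600 = 33 + 0.466667 + 0.000389 = 33.4670556
  hemisphere W, so the sign is −
Point 2:
  Lat: 0 + 32.603/60 = 0.5433833
  hemisphere S, so the sign is −
  Longitude: 25 + 47.75/60 = 25.7958333
  E → positive
Point 3:
  Latitude: 84 + 59.853/60 = 84.9975500
  N ⇒ keep positive
  λ: 15.639′ = 0.260650°; total 81.2606500
  E ⇒ keep positive
Point 4:
  φ: degrees = first 2 digits = 9, minutes = 45.3663; 9 + 45.3663/60 = 9.7561050
  hemisphere S, so the sign is −
  Longitude: degrees = first 3 digits = 0, minutes = 9.5275; 0 + 9.5275/60 = 0.1587917
  E → positive
Point 5:
  Latitude: 12′ + 42.8″ = 12.71333′; 23 + 12.71333/60 = 23.2118889
  hemisphere S, so the sign is −
  Longitude: 48′ + 51.4″ = 48.85667′; 148 + 48.85667/60 = 148.8142778
  E → positive
Point 6:
  φ: 6 + 38.38/60 = 6.6396667
  N → positive
  Lon: 52.8′ = 0.880000°; total 133.8800000
  W → negative

1. 25.421528, -33.467056
2. -0.543383, 25.795833
3. 84.997550, 81.260650
4. -9.756105, 0.158792
5. -23.211889, 148.814278
6. 6.639667, -133.880000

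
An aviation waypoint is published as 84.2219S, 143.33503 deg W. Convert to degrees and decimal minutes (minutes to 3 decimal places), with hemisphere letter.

84° 13.314′ S, 143° 20.102′ W

φ: minutes = (84.221900 − 84) × 60 = 13.31400
λ: 143° + 0.335030 × 60 = 143° 20.10180′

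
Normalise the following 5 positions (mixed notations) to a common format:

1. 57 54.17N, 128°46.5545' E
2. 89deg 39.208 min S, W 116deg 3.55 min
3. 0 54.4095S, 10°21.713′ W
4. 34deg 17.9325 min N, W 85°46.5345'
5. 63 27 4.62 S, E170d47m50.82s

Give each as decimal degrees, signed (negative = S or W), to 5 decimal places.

Point 1:
  Lat: 54.17′ = 0.902833°; total 57.902833
  N → positive
  λ: 46.5545′ = 0.775908°; total 128.775908
  E → positive
Point 2:
  φ: 39.208′ = 0.653467°; total 89.653467
  S ⇒ negate
  λ: 3.55′ = 0.059167°; total 116.059167
  W → negative
Point 3:
  Latitude: 54.4095′ = 0.906825°; total 0.906825
  hemisphere S, so the sign is −
  λ: 10 + 21.713/60 = 10.361883
  hemisphere W, so the sign is −
Point 4:
  φ: 17.9325′ = 0.298875°; total 34.298875
  N → positive
  Lon: 46.5345′ = 0.775575°; total 85.775575
  hemisphere W, so the sign is −
Point 5:
  φ: 63° + 27/60 + 4.62/3600 = 63 + 0.450000 + 0.001283 = 63.451283
  S ⇒ negate
  Lon: 170° + 47/60 + 50.82/3600 = 170 + 0.783333 + 0.014117 = 170.797450
  E ⇒ keep positive

1. 57.90283, 128.77591
2. -89.65347, -116.05917
3. -0.90683, -10.36188
4. 34.29888, -85.77558
5. -63.45128, 170.79745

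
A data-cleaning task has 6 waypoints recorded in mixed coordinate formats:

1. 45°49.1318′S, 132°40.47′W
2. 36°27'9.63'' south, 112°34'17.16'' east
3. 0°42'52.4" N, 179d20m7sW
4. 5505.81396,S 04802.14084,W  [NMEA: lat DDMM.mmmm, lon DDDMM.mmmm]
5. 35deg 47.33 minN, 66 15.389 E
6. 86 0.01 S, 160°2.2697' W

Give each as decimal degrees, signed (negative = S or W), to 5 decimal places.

Point 1:
  Lat: 45 + 49.1318/60 = 45.818863
  hemisphere S, so the sign is −
  Longitude: 40.47′ = 0.674500°; total 132.674500
  hemisphere W, so the sign is −
Point 2:
  Lat: 36 + 27/60 + 9.63/3600 = 36.452675
  S ⇒ negate
  Lon: 112 + 34/60 + 17.16/3600 = 112.571433
  E ⇒ keep positive
Point 3:
  Lat: 42′ + 52.4″ = 42.87333′; 0 + 42.87333/60 = 0.714556
  N → positive
  Longitude: 20′ + 7″ = 20.11667′; 179 + 20.11667/60 = 179.335278
  W → negative
Point 4:
  Latitude: degrees = first 2 digits = 55, minutes = 5.81396; 55 + 5.81396/60 = 55.096899
  hemisphere S, so the sign is −
  λ: split at 3 digits → 048° and 2.14084′; 48 + 2.14084/60 = 48.035681
  hemisphere W, so the sign is −
Point 5:
  Lat: 35 + 47.33/60 = 35.788833
  N → positive
  λ: 15.389′ = 0.256483°; total 66.256483
  E ⇒ keep positive
Point 6:
  φ: 86 + 0.01/60 = 86.000167
  hemisphere S, so the sign is −
  Lon: 160 + 2.2697/60 = 160.037828
  W ⇒ negate

1. -45.81886, -132.67450
2. -36.45268, 112.57143
3. 0.71456, -179.33528
4. -55.09690, -48.03568
5. 35.78883, 66.25648
6. -86.00017, -160.03783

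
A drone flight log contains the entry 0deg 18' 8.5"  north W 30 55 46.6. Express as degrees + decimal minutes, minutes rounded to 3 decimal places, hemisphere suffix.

0° 18.142′ N, 30° 55.777′ W

φ: 18 + 8.5/60 = 18.14167′
λ: seconds/60 = 0.77667; minutes = 55 + 0.77667 = 55.77667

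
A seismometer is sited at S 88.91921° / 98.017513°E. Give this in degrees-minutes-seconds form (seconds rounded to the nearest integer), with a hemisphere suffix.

88°55′9″ S, 98°01′3″ E

Lat: 0.919210 × 60 = 55.15260′ → 55′, remainder × 60 = 9.16″
λ: 0.017513° → 1.05078′; 0.05078 × 60 = 3.05″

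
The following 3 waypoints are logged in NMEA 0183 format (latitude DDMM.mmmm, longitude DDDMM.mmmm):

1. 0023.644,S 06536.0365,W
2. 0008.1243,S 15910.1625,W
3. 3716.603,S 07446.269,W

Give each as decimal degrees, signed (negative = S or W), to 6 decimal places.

1. -0.394067, -65.600608
2. -0.135405, -159.169375
3. -37.276717, -74.771150

Point 1:
  φ: degrees = first 2 digits = 0, minutes = 23.644; 0 + 23.644/60 = 0.3940667
  S → negative
  Lon: split at 3 digits → 065° and 36.0365′; 65 + 36.0365/60 = 65.6006083
  hemisphere W, so the sign is −
Point 2:
  Lat: split at 2 digits → 00° and 8.1243′; 0 + 8.1243/60 = 0.1354050
  hemisphere S, so the sign is −
  Lon: degrees = first 3 digits = 159, minutes = 10.1625; 159 + 10.1625/60 = 159.1693750
  hemisphere W, so the sign is −
Point 3:
  Latitude: degrees = first 2 digits = 37, minutes = 16.603; 37 + 16.603/60 = 37.2767167
  S ⇒ negate
  Lon: degrees = first 3 digits = 74, minutes = 46.269; 74 + 46.269/60 = 74.7711500
  W ⇒ negate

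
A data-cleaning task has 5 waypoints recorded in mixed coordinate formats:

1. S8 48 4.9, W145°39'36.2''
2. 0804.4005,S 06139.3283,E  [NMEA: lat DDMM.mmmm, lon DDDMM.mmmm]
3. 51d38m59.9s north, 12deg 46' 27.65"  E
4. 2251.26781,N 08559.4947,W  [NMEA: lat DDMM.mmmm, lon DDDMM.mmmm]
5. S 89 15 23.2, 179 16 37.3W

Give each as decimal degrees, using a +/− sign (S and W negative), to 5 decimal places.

Point 1:
  Latitude: 8 + 48/60 + 4.9/3600 = 8.801361
  S → negative
  Lon: 145 + 39/60 + 36.2/3600 = 145.660056
  W ⇒ negate
Point 2:
  Lat: split at 2 digits → 08° and 4.4005′; 8 + 4.4005/60 = 8.073342
  S ⇒ negate
  Longitude: degrees = first 3 digits = 61, minutes = 39.3283; 61 + 39.3283/60 = 61.655472
  E → positive
Point 3:
  Latitude: 51 + 38/60 + 59.9/3600 = 51.649972
  N ⇒ keep positive
  λ: 12 + 46/60 + 27.65/3600 = 12.774347
  E ⇒ keep positive
Point 4:
  φ: degrees = first 2 digits = 22, minutes = 51.26781; 22 + 51.26781/60 = 22.854464
  N → positive
  Lon: degrees = first 3 digits = 85, minutes = 59.4947; 85 + 59.4947/60 = 85.991578
  W → negative
Point 5:
  Latitude: 89° + 15/60 + 23.2/3600 = 89 + 0.250000 + 0.006444 = 89.256444
  S ⇒ negate
  λ: 16′ + 37.3″ = 16.62167′; 179 + 16.62167/60 = 179.277028
  hemisphere W, so the sign is −

1. -8.80136, -145.66006
2. -8.07334, 61.65547
3. 51.64997, 12.77435
4. 22.85446, -85.99158
5. -89.25644, -179.27703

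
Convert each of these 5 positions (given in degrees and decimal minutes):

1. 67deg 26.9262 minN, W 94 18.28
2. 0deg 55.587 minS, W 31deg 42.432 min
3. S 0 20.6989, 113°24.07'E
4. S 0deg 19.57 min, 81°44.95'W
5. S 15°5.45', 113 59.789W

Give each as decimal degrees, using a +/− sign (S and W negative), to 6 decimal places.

1. 67.448770, -94.304667
2. -0.926450, -31.707200
3. -0.344982, 113.401167
4. -0.326167, -81.749167
5. -15.090833, -113.996483

Point 1:
  Latitude: 67 + 26.9262/60 = 67.4487700
  N ⇒ keep positive
  Lon: 18.28′ = 0.304667°; total 94.3046667
  W ⇒ negate
Point 2:
  Latitude: 55.587′ = 0.926450°; total 0.9264500
  S → negative
  Lon: 31 + 42.432/60 = 31.7072000
  hemisphere W, so the sign is −
Point 3:
  Lat: 0 + 20.6989/60 = 0.3449817
  S → negative
  λ: 24.07′ = 0.401167°; total 113.4011667
  E → positive
Point 4:
  Latitude: 0 + 19.57/60 = 0.3261667
  hemisphere S, so the sign is −
  λ: 81 + 44.95/60 = 81.7491667
  W ⇒ negate
Point 5:
  Lat: 15 + 5.45/60 = 15.0908333
  S → negative
  Lon: 59.789′ = 0.996483°; total 113.9964833
  W ⇒ negate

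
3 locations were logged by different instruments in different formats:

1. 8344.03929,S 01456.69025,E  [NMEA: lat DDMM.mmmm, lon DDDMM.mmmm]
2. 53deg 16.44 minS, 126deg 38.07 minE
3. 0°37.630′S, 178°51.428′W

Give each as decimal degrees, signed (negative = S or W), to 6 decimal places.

Point 1:
  φ: degrees = first 2 digits = 83, minutes = 44.03929; 83 + 44.03929/60 = 83.7339882
  S → negative
  Longitude: split at 3 digits → 014° and 56.69025′; 14 + 56.69025/60 = 14.9448375
  E → positive
Point 2:
  φ: 16.44′ = 0.274000°; total 53.2740000
  S → negative
  Lon: 38.07′ = 0.634500°; total 126.6345000
  E ⇒ keep positive
Point 3:
  Latitude: 37.63′ = 0.627167°; total 0.6271667
  hemisphere S, so the sign is −
  Lon: 178 + 51.428/60 = 178.8571333
  W → negative

1. -83.733988, 14.944838
2. -53.274000, 126.634500
3. -0.627167, -178.857133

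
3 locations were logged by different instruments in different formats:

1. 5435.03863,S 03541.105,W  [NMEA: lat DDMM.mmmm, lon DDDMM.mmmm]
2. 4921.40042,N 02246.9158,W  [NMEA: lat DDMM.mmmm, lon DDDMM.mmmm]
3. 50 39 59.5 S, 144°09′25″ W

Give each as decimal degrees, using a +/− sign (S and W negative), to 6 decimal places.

Point 1:
  φ: split at 2 digits → 54° and 35.03863′; 54 + 35.03863/60 = 54.5839772
  S → negative
  Lon: degrees = first 3 digits = 35, minutes = 41.105; 35 + 41.105/60 = 35.6850833
  W → negative
Point 2:
  φ: split at 2 digits → 49° and 21.40042′; 49 + 21.40042/60 = 49.3566737
  N → positive
  Longitude: degrees = first 3 digits = 22, minutes = 46.9158; 22 + 46.9158/60 = 22.7819300
  W → negative
Point 3:
  φ: 50° + 39/60 + 59.5/3600 = 50 + 0.650000 + 0.016528 = 50.6665278
  S ⇒ negate
  Longitude: 9′ + 25″ = 9.41667′; 144 + 9.41667/60 = 144.1569444
  W → negative

1. -54.583977, -35.685083
2. 49.356674, -22.781930
3. -50.666528, -144.156944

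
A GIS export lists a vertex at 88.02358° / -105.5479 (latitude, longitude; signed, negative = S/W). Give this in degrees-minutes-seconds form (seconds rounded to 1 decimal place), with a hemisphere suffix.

88°01′24.9″ N, 105°32′52.4″ W

Latitude: 0.023580 × 60 = 1.41480′ → 1′, remainder × 60 = 24.888″
Longitude is negative → W; |value| = 105.547900
λ: 0.547900 × 60 = 32.87400′ → 32′, remainder × 60 = 52.440″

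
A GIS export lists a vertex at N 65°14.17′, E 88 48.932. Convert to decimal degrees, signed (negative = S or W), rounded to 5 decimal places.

Lat: 65 + 14.17/60 = 65.236167
N ⇒ keep positive
λ: 48.932′ = 0.815533°; total 88.815533
E ⇒ keep positive

65.23617, 88.81553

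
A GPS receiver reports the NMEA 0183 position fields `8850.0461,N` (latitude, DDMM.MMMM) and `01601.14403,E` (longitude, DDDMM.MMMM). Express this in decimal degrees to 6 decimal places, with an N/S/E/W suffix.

88.834102° N, 16.019067° E

Latitude: split at 2 digits → 88° and 50.0461′; 88 + 50.0461/60 = 88.8341017
λ: degrees = first 3 digits = 16, minutes = 1.14403; 16 + 1.14403/60 = 16.0190672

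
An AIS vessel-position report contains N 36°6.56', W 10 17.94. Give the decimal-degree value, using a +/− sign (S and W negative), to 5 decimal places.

36.10933, -10.29900

Lat: 6.56′ = 0.109333°; total 36.109333
N ⇒ keep positive
Lon: 10 + 17.94/60 = 10.299000
W → negative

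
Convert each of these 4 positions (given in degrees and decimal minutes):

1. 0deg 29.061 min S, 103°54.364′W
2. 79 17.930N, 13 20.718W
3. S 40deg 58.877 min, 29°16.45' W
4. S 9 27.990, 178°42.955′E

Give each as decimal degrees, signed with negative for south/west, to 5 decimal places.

1. -0.48435, -103.90607
2. 79.29883, -13.34530
3. -40.98128, -29.27417
4. -9.46650, 178.71592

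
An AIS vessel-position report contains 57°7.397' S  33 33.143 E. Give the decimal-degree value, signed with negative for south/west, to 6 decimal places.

φ: 7.397′ = 0.123283°; total 57.1232833
S ⇒ negate
Longitude: 33.143′ = 0.552383°; total 33.5523833
E ⇒ keep positive

-57.123283, 33.552383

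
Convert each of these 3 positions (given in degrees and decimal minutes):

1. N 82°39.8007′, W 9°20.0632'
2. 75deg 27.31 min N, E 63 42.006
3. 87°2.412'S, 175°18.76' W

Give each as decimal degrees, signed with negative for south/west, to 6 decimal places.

1. 82.663345, -9.334387
2. 75.455167, 63.700100
3. -87.040200, -175.312667

Point 1:
  Lat: 39.8007′ = 0.663345°; total 82.6633450
  N → positive
  Lon: 9 + 20.0632/60 = 9.3343867
  W ⇒ negate
Point 2:
  φ: 27.31′ = 0.455167°; total 75.4551667
  N ⇒ keep positive
  λ: 63 + 42.006/60 = 63.7001000
  E → positive
Point 3:
  φ: 87 + 2.412/60 = 87.0402000
  S → negative
  Lon: 175 + 18.76/60 = 175.3126667
  W ⇒ negate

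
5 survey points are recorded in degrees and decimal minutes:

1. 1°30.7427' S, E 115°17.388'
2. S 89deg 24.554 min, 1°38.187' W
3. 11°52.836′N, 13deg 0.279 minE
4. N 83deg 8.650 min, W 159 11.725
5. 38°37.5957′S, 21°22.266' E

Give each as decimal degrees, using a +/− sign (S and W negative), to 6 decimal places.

Point 1:
  φ: 30.7427′ = 0.512378°; total 1.5123783
  S ⇒ negate
  Lon: 17.388′ = 0.289800°; total 115.2898000
  E ⇒ keep positive
Point 2:
  Lat: 24.554′ = 0.409233°; total 89.4092333
  hemisphere S, so the sign is −
  Longitude: 38.187′ = 0.636450°; total 1.6364500
  W → negative
Point 3:
  Lat: 52.836′ = 0.880600°; total 11.8806000
  N ⇒ keep positive
  λ: 13 + 0.279/60 = 13.0046500
  E ⇒ keep positive
Point 4:
  Lat: 8.65′ = 0.144167°; total 83.1441667
  N ⇒ keep positive
  Lon: 159 + 11.725/60 = 159.1954167
  hemisphere W, so the sign is −
Point 5:
  φ: 37.5957′ = 0.626595°; total 38.6265950
  S ⇒ negate
  Lon: 21 + 22.266/60 = 21.3711000
  E → positive

1. -1.512378, 115.289800
2. -89.409233, -1.636450
3. 11.880600, 13.004650
4. 83.144167, -159.195417
5. -38.626595, 21.371100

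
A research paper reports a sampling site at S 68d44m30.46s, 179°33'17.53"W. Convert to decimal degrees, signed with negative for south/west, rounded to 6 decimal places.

φ: 68° + 44/60 + 30.46/3600 = 68 + 0.733333 + 0.008461 = 68.7417944
S ⇒ negate
λ: 179 + 33/60 + 17.53/3600 = 179.5548694
W ⇒ negate

-68.741794, -179.554869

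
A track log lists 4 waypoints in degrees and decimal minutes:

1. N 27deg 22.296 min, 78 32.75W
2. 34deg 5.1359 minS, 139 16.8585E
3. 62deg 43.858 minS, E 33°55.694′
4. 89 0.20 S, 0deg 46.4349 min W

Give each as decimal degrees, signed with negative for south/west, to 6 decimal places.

Point 1:
  φ: 27 + 22.296/60 = 27.3716000
  N ⇒ keep positive
  Lon: 78 + 32.75/60 = 78.5458333
  W → negative
Point 2:
  φ: 5.1359′ = 0.085598°; total 34.0855983
  hemisphere S, so the sign is −
  Lon: 16.8585′ = 0.280975°; total 139.2809750
  E → positive
Point 3:
  φ: 62 + 43.858/60 = 62.7309667
  S ⇒ negate
  λ: 55.694′ = 0.928233°; total 33.9282333
  E → positive
Point 4:
  φ: 89 + 0.2/60 = 89.0033333
  S → negative
  Lon: 0 + 46.4349/60 = 0.7739150
  W ⇒ negate

1. 27.371600, -78.545833
2. -34.085598, 139.280975
3. -62.730967, 33.928233
4. -89.003333, -0.773915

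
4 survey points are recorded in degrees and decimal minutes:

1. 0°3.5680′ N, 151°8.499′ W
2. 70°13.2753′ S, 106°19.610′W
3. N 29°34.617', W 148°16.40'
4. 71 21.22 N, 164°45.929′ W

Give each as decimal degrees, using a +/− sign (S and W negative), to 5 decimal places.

1. 0.05947, -151.14165
2. -70.22126, -106.32683
3. 29.57695, -148.27333
4. 71.35367, -164.76548

Point 1:
  φ: 3.568′ = 0.059467°; total 0.059467
  N → positive
  λ: 8.499′ = 0.141650°; total 151.141650
  W → negative
Point 2:
  φ: 70 + 13.2753/60 = 70.221255
  S → negative
  λ: 106 + 19.61/60 = 106.326833
  hemisphere W, so the sign is −
Point 3:
  φ: 34.617′ = 0.576950°; total 29.576950
  N ⇒ keep positive
  Lon: 148 + 16.4/60 = 148.273333
  W ⇒ negate
Point 4:
  Lat: 21.22′ = 0.353667°; total 71.353667
  N → positive
  Lon: 45.929′ = 0.765483°; total 164.765483
  W → negative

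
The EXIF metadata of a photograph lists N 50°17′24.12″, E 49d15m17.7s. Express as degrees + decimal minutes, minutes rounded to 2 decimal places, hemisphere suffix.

50° 17.40′ N, 49° 15.30′ E

φ: 17 + 24.12/60 = 17.4020′
λ: seconds/60 = 0.29500; minutes = 15 + 0.29500 = 15.2950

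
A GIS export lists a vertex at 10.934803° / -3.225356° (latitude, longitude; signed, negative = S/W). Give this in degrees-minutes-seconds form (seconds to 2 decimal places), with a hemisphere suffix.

φ: 0.934803° → 56.08818′; 0.08818 × 60 = 5.2908″
Longitude is negative → W; |value| = 3.225356
Longitude: whole degrees 3; 13.52136′ → 13′ and 31.2816″

10°56′5.29″ N, 3°13′31.28″ W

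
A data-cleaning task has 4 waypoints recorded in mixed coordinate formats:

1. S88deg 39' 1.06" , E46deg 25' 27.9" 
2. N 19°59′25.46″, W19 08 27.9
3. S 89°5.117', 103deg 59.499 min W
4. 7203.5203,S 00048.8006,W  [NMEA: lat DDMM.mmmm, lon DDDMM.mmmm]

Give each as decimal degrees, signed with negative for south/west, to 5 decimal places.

1. -88.65029, 46.42442
2. 19.99041, -19.14108
3. -89.08528, -103.99165
4. -72.05867, -0.81334

Point 1:
  Latitude: 88° + 39/60 + 1.06/3600 = 88 + 0.650000 + 0.000294 = 88.650294
  S ⇒ negate
  Lon: 25′ + 27.9″ = 25.46500′; 46 + 25.46500/60 = 46.424417
  E ⇒ keep positive
Point 2:
  φ: 59′ + 25.46″ = 59.42433′; 19 + 59.42433/60 = 19.990406
  N ⇒ keep positive
  λ: 19 + 8/60 + 27.9/3600 = 19.141083
  W → negative
Point 3:
  φ: 89 + 5.117/60 = 89.085283
  S ⇒ negate
  Longitude: 103 + 59.499/60 = 103.991650
  W → negative
Point 4:
  Lat: degrees = first 2 digits = 72, minutes = 3.5203; 72 + 3.5203/60 = 72.058672
  S → negative
  Lon: split at 3 digits → 000° and 48.8006′; 0 + 48.8006/60 = 0.813343
  W ⇒ negate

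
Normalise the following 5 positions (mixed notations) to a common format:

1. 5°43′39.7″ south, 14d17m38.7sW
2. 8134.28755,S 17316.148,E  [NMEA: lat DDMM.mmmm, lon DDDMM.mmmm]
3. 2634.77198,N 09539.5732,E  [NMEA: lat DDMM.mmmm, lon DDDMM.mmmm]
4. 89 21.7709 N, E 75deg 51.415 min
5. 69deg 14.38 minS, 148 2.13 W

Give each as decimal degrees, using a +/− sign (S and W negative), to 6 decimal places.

Point 1:
  Lat: 5° + 43/60 + 39.7/3600 = 5 + 0.716667 + 0.011028 = 5.7276944
  S → negative
  Lon: 14° + 17/60 + 38.7/3600 = 14 + 0.283333 + 0.010750 = 14.2940833
  W ⇒ negate
Point 2:
  φ: degrees = first 2 digits = 81, minutes = 34.28755; 81 + 34.28755/60 = 81.5714592
  S ⇒ negate
  λ: split at 3 digits → 173° and 16.148′; 173 + 16.148/60 = 173.2691333
  E → positive
Point 3:
  Lat: degrees = first 2 digits = 26, minutes = 34.77198; 26 + 34.77198/60 = 26.5795330
  N ⇒ keep positive
  Lon: split at 3 digits → 095° and 39.5732′; 95 + 39.5732/60 = 95.6595533
  E → positive
Point 4:
  Latitude: 21.7709′ = 0.362848°; total 89.3628483
  N → positive
  λ: 51.415′ = 0.856917°; total 75.8569167
  E → positive
Point 5:
  Latitude: 14.38′ = 0.239667°; total 69.2396667
  S → negative
  λ: 2.13′ = 0.035500°; total 148.0355000
  W → negative

1. -5.727694, -14.294083
2. -81.571459, 173.269133
3. 26.579533, 95.659553
4. 89.362848, 75.856917
5. -69.239667, -148.035500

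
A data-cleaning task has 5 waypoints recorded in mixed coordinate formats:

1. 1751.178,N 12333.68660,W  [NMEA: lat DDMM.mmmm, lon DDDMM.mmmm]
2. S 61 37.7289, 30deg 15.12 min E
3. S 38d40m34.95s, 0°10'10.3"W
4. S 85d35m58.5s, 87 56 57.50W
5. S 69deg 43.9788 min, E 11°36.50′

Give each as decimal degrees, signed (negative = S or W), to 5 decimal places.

1. 17.85297, -123.56144
2. -61.62882, 30.25200
3. -38.67638, -0.16953
4. -85.59958, -87.94931
5. -69.73298, 11.60833

Point 1:
  φ: degrees = first 2 digits = 17, minutes = 51.178; 17 + 51.178/60 = 17.852967
  N ⇒ keep positive
  Longitude: degrees = first 3 digits = 123, minutes = 33.6866; 123 + 33.6866/60 = 123.561443
  W ⇒ negate
Point 2:
  Lat: 61 + 37.7289/60 = 61.628815
  hemisphere S, so the sign is −
  λ: 15.12′ = 0.252000°; total 30.252000
  E → positive
Point 3:
  φ: 38° + 40/60 + 34.95/3600 = 38 + 0.666667 + 0.009708 = 38.676375
  hemisphere S, so the sign is −
  Lon: 10′ + 10.3″ = 10.17167′; 0 + 10.17167/60 = 0.169528
  hemisphere W, so the sign is −
Point 4:
  Lat: 85 + 35/60 + 58.5/3600 = 85.599583
  S → negative
  Lon: 56′ + 57.5″ = 56.95833′; 87 + 56.95833/60 = 87.949306
  W ⇒ negate
Point 5:
  Latitude: 43.9788′ = 0.732980°; total 69.732980
  S → negative
  Longitude: 11 + 36.5/60 = 11.608333
  E → positive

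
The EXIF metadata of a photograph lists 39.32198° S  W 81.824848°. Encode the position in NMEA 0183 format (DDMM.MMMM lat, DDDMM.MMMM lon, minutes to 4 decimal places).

3919.3188,S / 08149.4909,W

φ: fractional part 0.321980 → 19.318800 minutes
λ: 81° + 0.824848 × 60 = 81° 49.490880′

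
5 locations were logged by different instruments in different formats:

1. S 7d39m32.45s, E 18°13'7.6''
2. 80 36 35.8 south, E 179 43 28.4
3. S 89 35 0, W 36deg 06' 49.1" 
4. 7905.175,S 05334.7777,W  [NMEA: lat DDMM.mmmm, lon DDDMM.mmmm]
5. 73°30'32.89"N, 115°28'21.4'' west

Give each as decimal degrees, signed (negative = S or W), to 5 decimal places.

Point 1:
  Lat: 7° + 39/60 + 32.45/3600 = 7 + 0.650000 + 0.009014 = 7.659014
  S ⇒ negate
  Longitude: 13′ + 7.6″ = 13.12667′; 18 + 13.12667/60 = 18.218778
  E → positive
Point 2:
  Latitude: 80° + 36/60 + 35.8/3600 = 80 + 0.600000 + 0.009944 = 80.609944
  hemisphere S, so the sign is −
  Longitude: 43′ + 28.4″ = 43.47333′; 179 + 43.47333/60 = 179.724556
  E ⇒ keep positive
Point 3:
  Latitude: 35′ + 0″ = 35.00000′; 89 + 35.00000/60 = 89.583333
  hemisphere S, so the sign is −
  λ: 6′ + 49.1″ = 6.81833′; 36 + 6.81833/60 = 36.113639
  hemisphere W, so the sign is −
Point 4:
  Lat: split at 2 digits → 79° and 5.175′; 79 + 5.175/60 = 79.086250
  S ⇒ negate
  Lon: degrees = first 3 digits = 53, minutes = 34.7777; 53 + 34.7777/60 = 53.579628
  W → negative
Point 5:
  Latitude: 73° + 30/60 + 32.89/3600 = 73 + 0.500000 + 0.009136 = 73.509136
  N → positive
  Lon: 115 + 28/60 + 21.4/3600 = 115.472611
  W ⇒ negate

1. -7.65901, 18.21878
2. -80.60994, 179.72456
3. -89.58333, -36.11364
4. -79.08625, -53.57963
5. 73.50914, -115.47261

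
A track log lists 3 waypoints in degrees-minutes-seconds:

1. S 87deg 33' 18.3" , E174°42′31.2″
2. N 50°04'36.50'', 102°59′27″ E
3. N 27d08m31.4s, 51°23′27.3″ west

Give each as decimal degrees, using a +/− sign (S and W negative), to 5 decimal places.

1. -87.55508, 174.70867
2. 50.07681, 102.99083
3. 27.14206, -51.39092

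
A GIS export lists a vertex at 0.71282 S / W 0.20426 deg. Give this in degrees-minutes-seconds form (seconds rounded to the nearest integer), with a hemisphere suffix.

0°42′46″ S, 0°12′15″ W

Lat: whole degrees 0; 42.76920′ → 42′ and 46.15″
Lon: 0.204260 × 60 = 12.25560′ → 12′, remainder × 60 = 15.34″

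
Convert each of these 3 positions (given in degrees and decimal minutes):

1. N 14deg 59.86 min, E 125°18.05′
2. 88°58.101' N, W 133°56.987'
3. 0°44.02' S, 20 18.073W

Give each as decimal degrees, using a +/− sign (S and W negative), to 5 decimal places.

1. 14.99767, 125.30083
2. 88.96835, -133.94978
3. -0.73367, -20.30122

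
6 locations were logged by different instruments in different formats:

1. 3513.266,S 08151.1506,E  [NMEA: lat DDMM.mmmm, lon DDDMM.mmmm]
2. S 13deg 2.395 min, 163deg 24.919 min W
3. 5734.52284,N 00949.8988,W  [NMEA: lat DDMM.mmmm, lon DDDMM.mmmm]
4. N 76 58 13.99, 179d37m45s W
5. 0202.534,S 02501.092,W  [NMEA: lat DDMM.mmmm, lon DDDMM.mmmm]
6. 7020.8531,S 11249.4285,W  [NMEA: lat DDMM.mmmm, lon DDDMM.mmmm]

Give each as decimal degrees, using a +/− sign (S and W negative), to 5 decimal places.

1. -35.22110, 81.85251
2. -13.03992, -163.41532
3. 57.57538, -9.83165
4. 76.97055, -179.62917
5. -2.04223, -25.01820
6. -70.34755, -112.82381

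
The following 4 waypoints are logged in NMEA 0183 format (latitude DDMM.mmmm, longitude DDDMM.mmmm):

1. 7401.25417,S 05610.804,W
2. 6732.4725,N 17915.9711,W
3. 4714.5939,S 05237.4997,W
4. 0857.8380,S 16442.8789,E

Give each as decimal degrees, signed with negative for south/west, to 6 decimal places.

1. -74.020903, -56.180067
2. 67.541208, -179.266185
3. -47.243232, -52.624995
4. -8.963967, 164.714648

Point 1:
  Lat: degrees = first 2 digits = 74, minutes = 1.25417; 74 + 1.25417/60 = 74.0209028
  S ⇒ negate
  λ: degrees = first 3 digits = 56, minutes = 10.804; 56 + 10.804/60 = 56.1800667
  W → negative
Point 2:
  Lat: degrees = first 2 digits = 67, minutes = 32.4725; 67 + 32.4725/60 = 67.5412083
  N ⇒ keep positive
  λ: degrees = first 3 digits = 179, minutes = 15.9711; 179 + 15.9711/60 = 179.2661850
  hemisphere W, so the sign is −
Point 3:
  φ: split at 2 digits → 47° and 14.5939′; 47 + 14.5939/60 = 47.2432317
  S → negative
  Longitude: degrees = first 3 digits = 52, minutes = 37.4997; 52 + 37.4997/60 = 52.6249950
  W → negative
Point 4:
  Lat: degrees = first 2 digits = 8, minutes = 57.838; 8 + 57.838/60 = 8.9639667
  hemisphere S, so the sign is −
  Lon: degrees = first 3 digits = 164, minutes = 42.8789; 164 + 42.8789/60 = 164.7146483
  E → positive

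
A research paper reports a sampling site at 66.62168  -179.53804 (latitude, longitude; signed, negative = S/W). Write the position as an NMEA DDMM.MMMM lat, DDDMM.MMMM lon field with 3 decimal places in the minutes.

6637.301,N / 17932.282,W

Lat: minutes = (66.621680 − 66) × 60 = 37.30080
Longitude is negative → W; |value| = 179.538040
Longitude: 179° + 0.538040 × 60 = 179° 32.28240′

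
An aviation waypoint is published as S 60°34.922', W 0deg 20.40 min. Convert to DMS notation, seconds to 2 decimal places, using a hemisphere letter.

Latitude: 34.92200′ → 34′ and 0.92200 × 60 = 55.3200″
Longitude: 20.40000′ → 20′ and 0.40000 × 60 = 24.0000″

60°34′55.32″ S, 0°20′24.00″ W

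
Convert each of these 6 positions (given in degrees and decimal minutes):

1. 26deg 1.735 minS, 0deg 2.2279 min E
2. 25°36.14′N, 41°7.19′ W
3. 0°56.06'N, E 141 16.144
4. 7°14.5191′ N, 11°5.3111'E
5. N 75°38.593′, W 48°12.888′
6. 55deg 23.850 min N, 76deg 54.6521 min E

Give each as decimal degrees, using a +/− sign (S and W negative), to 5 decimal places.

Point 1:
  Lat: 26 + 1.735/60 = 26.028917
  S → negative
  λ: 0 + 2.2279/60 = 0.037132
  E ⇒ keep positive
Point 2:
  Lat: 36.14′ = 0.602333°; total 25.602333
  N ⇒ keep positive
  Lon: 7.19′ = 0.119833°; total 41.119833
  W → negative
Point 3:
  Lat: 0 + 56.06/60 = 0.934333
  N ⇒ keep positive
  Lon: 16.144′ = 0.269067°; total 141.269067
  E → positive
Point 4:
  Lat: 7 + 14.5191/60 = 7.241985
  N ⇒ keep positive
  Lon: 5.3111′ = 0.088518°; total 11.088518
  E ⇒ keep positive
Point 5:
  Lat: 38.593′ = 0.643217°; total 75.643217
  N → positive
  Lon: 48 + 12.888/60 = 48.214800
  W ⇒ negate
Point 6:
  φ: 55 + 23.85/60 = 55.397500
  N ⇒ keep positive
  λ: 76 + 54.6521/60 = 76.910868
  E ⇒ keep positive

1. -26.02892, 0.03713
2. 25.60233, -41.11983
3. 0.93433, 141.26907
4. 7.24199, 11.08852
5. 75.64322, -48.21480
6. 55.39750, 76.91087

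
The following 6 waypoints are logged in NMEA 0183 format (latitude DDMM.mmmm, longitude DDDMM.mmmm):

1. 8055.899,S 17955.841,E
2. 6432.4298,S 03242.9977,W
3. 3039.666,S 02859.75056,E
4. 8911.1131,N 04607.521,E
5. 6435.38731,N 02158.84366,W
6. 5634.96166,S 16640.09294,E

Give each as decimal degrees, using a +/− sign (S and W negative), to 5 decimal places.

Point 1:
  Lat: degrees = first 2 digits = 80, minutes = 55.899; 80 + 55.899/60 = 80.931650
  hemisphere S, so the sign is −
  Lon: split at 3 digits → 179° and 55.841′; 179 + 55.841/60 = 179.930683
  E → positive
Point 2:
  Latitude: split at 2 digits → 64° and 32.4298′; 64 + 32.4298/60 = 64.540497
  S ⇒ negate
  Lon: split at 3 digits → 032° and 42.9977′; 32 + 42.9977/60 = 32.716628
  W → negative
Point 3:
  Latitude: degrees = first 2 digits = 30, minutes = 39.666; 30 + 39.666/60 = 30.661100
  S ⇒ negate
  Longitude: degrees = first 3 digits = 28, minutes = 59.75056; 28 + 59.75056/60 = 28.995843
  E ⇒ keep positive
Point 4:
  Lat: degrees = first 2 digits = 89, minutes = 11.1131; 89 + 11.1131/60 = 89.185218
  N → positive
  Longitude: split at 3 digits → 046° and 7.521′; 46 + 7.521/60 = 46.125350
  E → positive
Point 5:
  φ: split at 2 digits → 64° and 35.38731′; 64 + 35.38731/60 = 64.589789
  N ⇒ keep positive
  λ: degrees = first 3 digits = 21, minutes = 58.84366; 21 + 58.84366/60 = 21.980728
  W → negative
Point 6:
  Latitude: degrees = first 2 digits = 56, minutes = 34.96166; 56 + 34.96166/60 = 56.582694
  S ⇒ negate
  λ: degrees = first 3 digits = 166, minutes = 40.09294; 166 + 40.09294/60 = 166.668216
  E → positive

1. -80.93165, 179.93068
2. -64.54050, -32.71663
3. -30.66110, 28.99584
4. 89.18522, 46.12535
5. 64.58979, -21.98073
6. -56.58269, 166.66822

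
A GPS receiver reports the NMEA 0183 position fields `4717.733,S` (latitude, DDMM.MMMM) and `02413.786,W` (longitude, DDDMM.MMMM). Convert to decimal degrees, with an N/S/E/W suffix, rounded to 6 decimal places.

φ: split at 2 digits → 47° and 17.733′; 47 + 17.733/60 = 47.2955500
Lon: degrees = first 3 digits = 24, minutes = 13.786; 24 + 13.786/60 = 24.2297667

47.295550° S, 24.229767° W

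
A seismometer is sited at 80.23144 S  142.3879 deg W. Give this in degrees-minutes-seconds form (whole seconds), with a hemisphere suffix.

Latitude: 0.231440 × 60 = 13.88640′ → 13′, remainder × 60 = 53.18″
Longitude: 0.387900 × 60 = 23.27400′ → 23′, remainder × 60 = 16.44″

80°13′53″ S, 142°23′16″ W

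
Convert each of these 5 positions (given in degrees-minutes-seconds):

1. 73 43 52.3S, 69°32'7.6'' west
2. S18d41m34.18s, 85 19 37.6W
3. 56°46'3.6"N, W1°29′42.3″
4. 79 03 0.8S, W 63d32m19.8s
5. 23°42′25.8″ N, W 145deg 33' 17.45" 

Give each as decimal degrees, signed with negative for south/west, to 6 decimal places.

1. -73.731194, -69.535444
2. -18.692828, -85.327111
3. 56.767667, -1.495083
4. -79.050222, -63.538833
5. 23.707167, -145.554847

Point 1:
  Latitude: 73° + 43/60 + 52.3/3600 = 73 + 0.716667 + 0.014528 = 73.7311944
  hemisphere S, so the sign is −
  Lon: 69° + 32/60 + 7.6/3600 = 69 + 0.533333 + 0.002111 = 69.5354444
  hemisphere W, so the sign is −
Point 2:
  Latitude: 18 + 41/60 + 34.18/3600 = 18.6928278
  S → negative
  Lon: 19′ + 37.6″ = 19.62667′; 85 + 19.62667/60 = 85.3271111
  hemisphere W, so the sign is −
Point 3:
  φ: 46′ + 3.6″ = 46.06000′; 56 + 46.06000/60 = 56.7676667
  N ⇒ keep positive
  Lon: 1° + 29/60 + 42.3/3600 = 1 + 0.483333 + 0.011750 = 1.4950833
  W → negative
Point 4:
  Lat: 79 + 3/60 + 0.8/3600 = 79.0502222
  S → negative
  λ: 32′ + 19.8″ = 32.33000′; 63 + 32.33000/60 = 63.5388333
  W → negative
Point 5:
  Latitude: 42′ + 25.8″ = 42.43000′; 23 + 42.43000/60 = 23.7071667
  N ⇒ keep positive
  Longitude: 145 + 33/60 + 17.45/3600 = 145.5548472
  W ⇒ negate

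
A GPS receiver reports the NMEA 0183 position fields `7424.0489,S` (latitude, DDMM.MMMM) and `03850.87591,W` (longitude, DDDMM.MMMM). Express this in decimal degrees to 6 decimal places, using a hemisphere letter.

Lat: degrees = first 2 digits = 74, minutes = 24.0489; 74 + 24.0489/60 = 74.4008150
Lon: split at 3 digits → 038° and 50.87591′; 38 + 50.87591/60 = 38.8479318

74.400815° S, 38.847932° W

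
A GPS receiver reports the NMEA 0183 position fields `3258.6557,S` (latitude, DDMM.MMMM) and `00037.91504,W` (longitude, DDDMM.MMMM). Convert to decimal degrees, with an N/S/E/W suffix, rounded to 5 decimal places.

32.97760° S, 0.63192° W

Lat: split at 2 digits → 32° and 58.6557′; 32 + 58.6557/60 = 32.977595
Longitude: degrees = first 3 digits = 0, minutes = 37.91504; 0 + 37.91504/60 = 0.631917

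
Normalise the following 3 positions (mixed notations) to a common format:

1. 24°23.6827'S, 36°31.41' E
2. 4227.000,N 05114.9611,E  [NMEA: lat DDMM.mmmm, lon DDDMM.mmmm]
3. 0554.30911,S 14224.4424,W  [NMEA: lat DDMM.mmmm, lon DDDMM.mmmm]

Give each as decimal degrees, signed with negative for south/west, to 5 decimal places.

1. -24.39471, 36.52350
2. 42.45000, 51.24935
3. -5.90515, -142.40737

Point 1:
  Lat: 23.6827′ = 0.394712°; total 24.394712
  S ⇒ negate
  Lon: 36 + 31.41/60 = 36.523500
  E → positive
Point 2:
  Lat: degrees = first 2 digits = 42, minutes = 27; 42 + 27/60 = 42.450000
  N → positive
  Lon: degrees = first 3 digits = 51, minutes = 14.9611; 51 + 14.9611/60 = 51.249352
  E → positive
Point 3:
  φ: split at 2 digits → 05° and 54.30911′; 5 + 54.30911/60 = 5.905152
  hemisphere S, so the sign is −
  Longitude: degrees = first 3 digits = 142, minutes = 24.4424; 142 + 24.4424/60 = 142.407373
  hemisphere W, so the sign is −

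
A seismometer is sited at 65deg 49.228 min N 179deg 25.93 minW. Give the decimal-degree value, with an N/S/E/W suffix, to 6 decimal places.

Lat: 65 + 49.228/60 = 65.8204667
λ: 179 + 25.93/60 = 179.4321667

65.820467° N, 179.432167° W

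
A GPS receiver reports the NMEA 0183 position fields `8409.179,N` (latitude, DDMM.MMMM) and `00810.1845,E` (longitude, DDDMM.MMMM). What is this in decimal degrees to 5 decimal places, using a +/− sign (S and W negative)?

84.15298, 8.16974

Lat: split at 2 digits → 84° and 9.179′; 84 + 9.179/60 = 84.152983
N → positive
Lon: degrees = first 3 digits = 8, minutes = 10.1845; 8 + 10.1845/60 = 8.169742
E ⇒ keep positive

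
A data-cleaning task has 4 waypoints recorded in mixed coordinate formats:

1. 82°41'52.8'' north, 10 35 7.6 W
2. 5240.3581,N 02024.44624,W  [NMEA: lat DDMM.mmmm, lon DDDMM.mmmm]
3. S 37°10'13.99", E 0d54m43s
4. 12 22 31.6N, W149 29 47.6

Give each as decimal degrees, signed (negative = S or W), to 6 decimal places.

Point 1:
  Latitude: 82° + 41/60 + 52.8/3600 = 82 + 0.683333 + 0.014667 = 82.6980000
  N → positive
  λ: 10° + 35/60 + 7.6/3600 = 10 + 0.583333 + 0.002111 = 10.5854444
  W ⇒ negate
Point 2:
  φ: split at 2 digits → 52° and 40.3581′; 52 + 40.3581/60 = 52.6726350
  N → positive
  λ: split at 3 digits → 020° and 24.44624′; 20 + 24.44624/60 = 20.4074373
  W ⇒ negate
Point 3:
  φ: 10′ + 13.99″ = 10.23317′; 37 + 10.23317/60 = 37.1705528
  hemisphere S, so the sign is −
  Longitude: 54′ + 43″ = 54.71667′; 0 + 54.71667/60 = 0.9119444
  E ⇒ keep positive
Point 4:
  Lat: 22′ + 31.6″ = 22.52667′; 12 + 22.52667/60 = 12.3754444
  N → positive
  Longitude: 149 + 29/60 + 47.6/3600 = 149.4965556
  W ⇒ negate

1. 82.698000, -10.585444
2. 52.672635, -20.407437
3. -37.170553, 0.911944
4. 12.375444, -149.496556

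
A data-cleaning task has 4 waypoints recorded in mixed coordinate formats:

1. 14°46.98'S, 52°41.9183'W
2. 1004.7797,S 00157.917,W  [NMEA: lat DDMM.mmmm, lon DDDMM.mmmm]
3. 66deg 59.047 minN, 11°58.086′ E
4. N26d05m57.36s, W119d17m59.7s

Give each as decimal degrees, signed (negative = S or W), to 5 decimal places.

Point 1:
  Lat: 14 + 46.98/60 = 14.783000
  S ⇒ negate
  Lon: 41.9183′ = 0.698638°; total 52.698638
  W → negative
Point 2:
  Latitude: split at 2 digits → 10° and 4.7797′; 10 + 4.7797/60 = 10.079662
  S → negative
  λ: split at 3 digits → 001° and 57.917′; 1 + 57.917/60 = 1.965283
  hemisphere W, so the sign is −
Point 3:
  Lat: 59.047′ = 0.984117°; total 66.984117
  N ⇒ keep positive
  Lon: 58.086′ = 0.968100°; total 11.968100
  E ⇒ keep positive
Point 4:
  φ: 26° + 5/60 + 57.36/3600 = 26 + 0.083333 + 0.015933 = 26.099267
  N ⇒ keep positive
  λ: 119° + 17/60 + 59.7/3600 = 119 + 0.283333 + 0.016583 = 119.299917
  W ⇒ negate

1. -14.78300, -52.69864
2. -10.07966, -1.96528
3. 66.98412, 11.96810
4. 26.09927, -119.29992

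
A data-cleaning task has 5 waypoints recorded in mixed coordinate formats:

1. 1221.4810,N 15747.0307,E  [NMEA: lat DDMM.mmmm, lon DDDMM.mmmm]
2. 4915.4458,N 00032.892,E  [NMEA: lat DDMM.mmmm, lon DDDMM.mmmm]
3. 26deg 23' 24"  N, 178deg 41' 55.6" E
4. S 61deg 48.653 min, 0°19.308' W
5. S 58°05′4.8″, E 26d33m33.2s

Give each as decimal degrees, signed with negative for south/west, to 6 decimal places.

Point 1:
  φ: split at 2 digits → 12° and 21.481′; 12 + 21.481/60 = 12.3580167
  N ⇒ keep positive
  Longitude: degrees = first 3 digits = 157, minutes = 47.0307; 157 + 47.0307/60 = 157.7838450
  E → positive
Point 2:
  Lat: degrees = first 2 digits = 49, minutes = 15.4458; 49 + 15.4458/60 = 49.2574300
  N ⇒ keep positive
  λ: degrees = first 3 digits = 0, minutes = 32.892; 0 + 32.892/60 = 0.5482000
  E → positive
Point 3:
  Lat: 26° + 23/60 + 24/3600 = 26 + 0.383333 + 0.006667 = 26.3900000
  N → positive
  Lon: 41′ + 55.6″ = 41.92667′; 178 + 41.92667/60 = 178.6987778
  E → positive
Point 4:
  φ: 48.653′ = 0.810883°; total 61.8108833
  S → negative
  λ: 19.308′ = 0.321800°; total 0.3218000
  W → negative
Point 5:
  φ: 5′ + 4.8″ = 5.08000′; 58 + 5.08000/60 = 58.0846667
  hemisphere S, so the sign is −
  Longitude: 26° + 33/60 + 33.2/3600 = 26 + 0.550000 + 0.009222 = 26.5592222
  E ⇒ keep positive

1. 12.358017, 157.783845
2. 49.257430, 0.548200
3. 26.390000, 178.698778
4. -61.810883, -0.321800
5. -58.084667, 26.559222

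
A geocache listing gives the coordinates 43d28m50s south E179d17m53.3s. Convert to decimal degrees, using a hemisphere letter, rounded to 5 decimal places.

43.48056° S, 179.29814° E

Latitude: 28′ + 50″ = 28.83333′; 43 + 28.83333/60 = 43.480556
Lon: 179° + 17/60 + 53.3/3600 = 179 + 0.283333 + 0.014806 = 179.298139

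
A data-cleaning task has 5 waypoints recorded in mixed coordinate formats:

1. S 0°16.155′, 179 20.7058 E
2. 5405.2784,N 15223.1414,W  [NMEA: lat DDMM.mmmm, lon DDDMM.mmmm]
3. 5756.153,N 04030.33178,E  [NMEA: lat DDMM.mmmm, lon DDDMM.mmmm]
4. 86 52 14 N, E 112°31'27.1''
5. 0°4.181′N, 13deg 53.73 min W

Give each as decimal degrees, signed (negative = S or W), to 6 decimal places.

Point 1:
  Latitude: 0 + 16.155/60 = 0.2692500
  S ⇒ negate
  Lon: 20.7058′ = 0.345097°; total 179.3450967
  E ⇒ keep positive
Point 2:
  Lat: split at 2 digits → 54° and 5.2784′; 54 + 5.2784/60 = 54.0879733
  N ⇒ keep positive
  Longitude: degrees = first 3 digits = 152, minutes = 23.1414; 152 + 23.1414/60 = 152.3856900
  W ⇒ negate
Point 3:
  Latitude: degrees = first 2 digits = 57, minutes = 56.153; 57 + 56.153/60 = 57.9358833
  N ⇒ keep positive
  Longitude: split at 3 digits → 040° and 30.33178′; 40 + 30.33178/60 = 40.5055297
  E ⇒ keep positive
Point 4:
  φ: 86 + 52/60 + 14/3600 = 86.8705556
  N → positive
  Longitude: 31′ + 27.1″ = 31.45167′; 112 + 31.45167/60 = 112.5241944
  E ⇒ keep positive
Point 5:
  Latitude: 0 + 4.181/60 = 0.0696833
  N → positive
  λ: 13 + 53.73/60 = 13.8955000
  W ⇒ negate

1. -0.269250, 179.345097
2. 54.087973, -152.385690
3. 57.935883, 40.505530
4. 86.870556, 112.524194
5. 0.069683, -13.895500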